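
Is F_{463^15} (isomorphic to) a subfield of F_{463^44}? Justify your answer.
No: F_{463^15} is not a subfield of F_{463^44}

F_{p^m} embeds in F_{p^n} iff m | n. Here 15 ∤ 44 (since 44 = 2·15 + 14 with remainder 14 ≠ 0), so F_{463^15} is not a subfield of F_{463^44}. Equivalently: if it were, the tower law would give 15 = [F_{463^15}:F_463] dividing [F_{463^44}:F_463] = 44, contradiction.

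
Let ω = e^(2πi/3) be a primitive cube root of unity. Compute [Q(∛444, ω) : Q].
[Q(∛444, ω) : Q] = 6

[Q(∛444):Q] = 3 (min poly x^3 - 444, irreducible since 444 is not a perfect cube). [Q(ω):Q] = 2 (min poly x^2 + x + 1). Since Q(∛444) ⊂ R and ω ∉ R, we have ω ∉ Q(∛444), so x^2 + x + 1 remains irreducible over Q(∛444) and [Q(∛444, ω) : Q(∛444)] = 2. By the tower law, [Q(∛444, ω) : Q] = 3 · 2 = 6. (In fact Q(∛444, ω) is the splitting field of x^3 - 444 over Q.)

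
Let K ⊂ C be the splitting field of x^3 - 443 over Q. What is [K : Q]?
[K : Q] = 6

The roots of x^3 - 443 are ∛443, ω∛443, ω^2∛443 where ω = e^(2πi/3) is a primitive cube root of unity, so K = Q(∛443, ω). Now [Q(∛443):Q] = 3 (since 443 is not a perfect cube, x^3 - 443 is irreducible) and [Q(ω):Q] = 2. Both 2 and 3 divide [K:Q], and [K:Q] ≤ 3·2 = 6, so [K:Q] = 6. (Equivalently: Q(∛443) ⊂ R but ω ∉ R, so [K : Q(∛443)] = 2.)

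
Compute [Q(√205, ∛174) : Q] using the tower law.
[Q(√205, ∛174) : Q] = 6

Let L = Q(√205, ∛174). Since Q(√205) ⊂ L and [Q(√205):Q] = 2, the tower law gives 2 | [L:Q]. Likewise Q(∛174) ⊂ L with [Q(∛174):Q] = 3 (because 174 is not a perfect cube), so 3 | [L:Q]. As gcd(2,3) = 1, [L:Q] is divisible by 6. Conversely L is generated over Q by √205 and ∛174, so [L:Q] ≤ 2·3 = 6. Therefore [Q(√205, ∛174) : Q] = 6.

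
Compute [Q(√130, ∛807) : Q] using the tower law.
[Q(√130, ∛807) : Q] = 6

Let L = Q(√130, ∛807). Since Q(√130) ⊂ L and [Q(√130):Q] = 2, the tower law gives 2 | [L:Q]. Likewise Q(∛807) ⊂ L with [Q(∛807):Q] = 3 (because 807 is not a perfect cube), so 3 | [L:Q]. As gcd(2,3) = 1, [L:Q] is divisible by 6. Conversely L is generated over Q by √130 and ∛807, so [L:Q] ≤ 2·3 = 6. Therefore [Q(√130, ∛807) : Q] = 6.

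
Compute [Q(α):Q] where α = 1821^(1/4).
[Q(α):Q] = 4

α is a root of x^4 - 1821. By Eisenstein's criterion at the prime p = 3 (which divides the constant term 1821 but p^2 = 9 does not, since 1821 is squarefree), x^4 - 1821 is irreducible over Q. Hence [Q(α):Q] = 4.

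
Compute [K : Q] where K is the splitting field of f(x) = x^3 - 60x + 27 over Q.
[K : Q] = 6

By the rational root test, any rational root of the monic integer polynomial f(x) = x^3 - 60x + 27 must be an integer dividing the constant term 27, i.e. one of ±{1, 3, 9, 27}. Evaluating: f(1) = -32, f(-1) = 86, f(3) = -126, f(-3) = 180, f(9) = 216, f(-9) = -162, f(27) = 18090, f(-27) = -18036; none is 0, so f has no rational root and is therefore irreducible over Q (a cubic with no linear factor over a field is irreducible). For an irreducible cubic, the Galois group is A_3 or S_3 according as the discriminant disc(f) = -4a^3 - 27b^2 = -4·(-60)^3 - 27·(27)^2 = 844317 is or is not a square in Q. Here disc(f) = 844317 is not a perfect square in Q, so the Galois group of f over Q is not contained in A_3 and must be all of S_3. The splitting field has degree |S_3| = 6 over Q, so [K : Q] = 6.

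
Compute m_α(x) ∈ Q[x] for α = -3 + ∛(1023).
m_α(x) = x^3 + 9x^2 + 27x - 996

Set β = α + 3 = ∛(1023), so β^3 = 1023. Then (α + 3)^3 - 1023 = 0, i.e. α is a root of g(x) = (x + 3)^3 - 1023 = x^3 + 9x^2 + 27x - 996. Since g(x) = h(x + 3) where h(x) = x^3 - 1023, and h is irreducible over Q (because 1023 is not a perfect cube, so h has no rational root, and a monic cubic with no rational root is irreducible), g is also irreducible (irreducibility is preserved under the substitution x → x + 3). Hence m_α(x) = x^3 + 9x^2 + 27x - 996.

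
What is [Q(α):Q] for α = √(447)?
[Q(α):Q] = 2

[Q(α):Q] equals the degree of the minimal polynomial of α. Here α^2 = 447 and x^2 - 447 is irreducible (d = 447 is squarefree, ≠ 1, hence not a square), so deg(m_α) = 2. Thus [Q(α):Q] = 2.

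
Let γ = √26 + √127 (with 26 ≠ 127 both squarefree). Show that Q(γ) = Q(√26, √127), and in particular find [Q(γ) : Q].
[Q(γ) : Q] = 4 (equivalently, Q(γ) = Q(√26, √127))

Obviously Q(γ) ⊆ Q(√26, √127), and [Q(√26, √127):Q] = 4 (since 26, 127 are distinct squarefree integers > 1 with 3302 not a perfect square). To show equality we compute the minimal polynomial of γ. From γ = √26 + √127: γ^2 = 26 + 2√(3302) + 127 = 153 + 2√(3302), so γ^2 - 153 = 2√(3302); squaring, (γ^2 - 153)^2 = 4·3302, i.e. γ^4 - 306γ^2 + 23409 - 13208 = 0, i.e. γ^4 - 306γ^2 + 10201 = 0. So γ is a root of x^4 - 306x^2 + 10201. This polynomial is irreducible over Q: it has no rational root (each ±√26 ± √127 is irrational), and any factorization into two quadratics over Q would force √(3302) ∈ Q (pairing opposite roots) or √26, √127 ∈ Q (other pairings), all impossible. Hence [Q(γ):Q] = 4 = [Q(√26, √127):Q], so Q(γ) = Q(√26, √127).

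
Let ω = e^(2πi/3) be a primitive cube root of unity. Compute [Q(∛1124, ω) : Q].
[Q(∛1124, ω) : Q] = 6

[Q(∛1124):Q] = 3 (min poly x^3 - 1124, irreducible since 1124 is not a perfect cube). [Q(ω):Q] = 2 (min poly x^2 + x + 1). Since Q(∛1124) ⊂ R and ω ∉ R, we have ω ∉ Q(∛1124), so x^2 + x + 1 remains irreducible over Q(∛1124) and [Q(∛1124, ω) : Q(∛1124)] = 2. By the tower law, [Q(∛1124, ω) : Q] = 3 · 2 = 6. (In fact Q(∛1124, ω) is the splitting field of x^3 - 1124 over Q.)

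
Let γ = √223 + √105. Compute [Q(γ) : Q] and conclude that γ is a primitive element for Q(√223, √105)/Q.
[Q(γ) : Q] = 4 (equivalently, Q(γ) = Q(√223, √105))

Obviously Q(γ) ⊆ Q(√223, √105), and [Q(√223, √105):Q] = 4 (since 223, 105 are distinct squarefree integers > 1 with 23415 not a perfect square). To show equality we compute the minimal polynomial of γ. From γ = √223 + √105: γ^2 = 223 + 2√(23415) + 105 = 328 + 2√(23415), so γ^2 - 328 = 2√(23415); squaring, (γ^2 - 328)^2 = 4·23415, i.e. γ^4 - 656γ^2 + 107584 - 93660 = 0, i.e. γ^4 - 656γ^2 + 13924 = 0. So γ is a root of x^4 - 656x^2 + 13924. This polynomial is irreducible over Q: it has no rational root (each ±√223 ± √105 is irrational), and any factorization into two quadratics over Q would force √(23415) ∈ Q (pairing opposite roots) or √223, √105 ∈ Q (other pairings), all impossible. Hence [Q(γ):Q] = 4 = [Q(√223, √105):Q], so Q(γ) = Q(√223, √105).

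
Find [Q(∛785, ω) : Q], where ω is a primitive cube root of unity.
[Q(∛785, ω) : Q] = 6

[Q(∛785):Q] = 3 (min poly x^3 - 785, irreducible since 785 is not a perfect cube). [Q(ω):Q] = 2 (min poly x^2 + x + 1). Since Q(∛785) ⊂ R and ω ∉ R, we have ω ∉ Q(∛785), so x^2 + x + 1 remains irreducible over Q(∛785) and [Q(∛785, ω) : Q(∛785)] = 2. By the tower law, [Q(∛785, ω) : Q] = 3 · 2 = 6. (In fact Q(∛785, ω) is the splitting field of x^3 - 785 over Q.)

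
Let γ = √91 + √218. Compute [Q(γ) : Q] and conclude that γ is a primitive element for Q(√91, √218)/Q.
[Q(γ) : Q] = 4 (equivalently, Q(γ) = Q(√91, √218))

Obviously Q(γ) ⊆ Q(√91, √218), and [Q(√91, √218):Q] = 4 (since 91, 218 are distinct squarefree integers > 1 with 19838 not a perfect square). To show equality we compute the minimal polynomial of γ. From γ = √91 + √218: γ^2 = 91 + 2√(19838) + 218 = 309 + 2√(19838), so γ^2 - 309 = 2√(19838); squaring, (γ^2 - 309)^2 = 4·19838, i.e. γ^4 - 618γ^2 + 95481 - 79352 = 0, i.e. γ^4 - 618γ^2 + 16129 = 0. So γ is a root of x^4 - 618x^2 + 16129. This polynomial is irreducible over Q: it has no rational root (each ±√91 ± √218 is irrational), and any factorization into two quadratics over Q would force √(19838) ∈ Q (pairing opposite roots) or √91, √218 ∈ Q (other pairings), all impossible. Hence [Q(γ):Q] = 4 = [Q(√91, √218):Q], so Q(γ) = Q(√91, √218).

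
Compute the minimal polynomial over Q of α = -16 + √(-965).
m_α(x) = x^2 + 32x + 1221

From α + 16 = √(-965), squaring gives (α + 16)^2 = -965, i.e. α^2 + 32α + 256 = -965, so α^2 + 32α + 1221 = 0. The discriminant of x^2 + 32x + 1221 is (32)^2 - 4·(1221) = 1024 - 4884 = -3860, and 4·(-965) is not a perfect square in Q since -965 is squarefree and ≠ 1. Hence x^2 + 32x + 1221 is irreducible over Q and is the minimal polynomial of α.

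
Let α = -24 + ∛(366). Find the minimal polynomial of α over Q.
m_α(x) = x^3 + 72x^2 + 1728x + 13458

Set β = α + 24 = ∛(366), so β^3 = 366. Then (α + 24)^3 - 366 = 0, i.e. α is a root of g(x) = (x + 24)^3 - 366 = x^3 + 72x^2 + 1728x + 13458. Since g(x) = h(x + 24) where h(x) = x^3 - 366, and h is irreducible over Q (because 366 is not a perfect cube, so h has no rational root, and a monic cubic with no rational root is irreducible), g is also irreducible (irreducibility is preserved under the substitution x → x + 24). Hence m_α(x) = x^3 + 72x^2 + 1728x + 13458.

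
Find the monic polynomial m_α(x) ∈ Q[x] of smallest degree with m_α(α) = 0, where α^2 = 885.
m_α(x) = x^2 - 885

α satisfies α^2 - 885 = 0, so x^2 - 885 annihilates α. Since d = 885 is squarefree and ≠ 1, it is not a perfect square in Q, so x^2 - 885 has no rational root and is therefore irreducible over Q (a degree-2 polynomial over a field is irreducible iff it has no root). Hence m_α(x) = x^2 - 885.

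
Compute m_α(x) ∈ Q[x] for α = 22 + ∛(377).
m_α(x) = x^3 - 66x^2 + 1452x - 11025

Set β = α - 22 = ∛(377), so β^3 = 377. Then (α - 22)^3 - 377 = 0, i.e. α is a root of g(x) = (x - 22)^3 - 377 = x^3 - 66x^2 + 1452x - 11025. Since g(x) = h(x - 22) where h(x) = x^3 - 377, and h is irreducible over Q (because 377 is not a perfect cube, so h has no rational root, and a monic cubic with no rational root is irreducible), g is also irreducible (irreducibility is preserved under the substitution x → x - 22). Hence m_α(x) = x^3 - 66x^2 + 1452x - 11025.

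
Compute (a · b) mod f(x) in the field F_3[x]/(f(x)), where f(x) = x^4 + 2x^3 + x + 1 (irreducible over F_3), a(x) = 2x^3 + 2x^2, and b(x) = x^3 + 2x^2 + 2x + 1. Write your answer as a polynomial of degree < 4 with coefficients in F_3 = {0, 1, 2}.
a · b ≡ 2x^3 + x^2 + 2 (mod f(x))

Multiply in F_3[x]: a(x)·b(x) = (2x^3 + 2x^2)·(x^3 + 2x^2 + 2x + 1) = 2x^6 + 2x^4 + 2x^2. This has degree ≥ 4, so divide by f(x) over F_3: 2x^6 + 2x^4 + 2x^2 = (2x^2 + 2x + 1)·(x^4 + 2x^3 + x + 1) + (2x^3 + x^2 + 2). Hence a·b ≡ 2x^3 + x^2 + 2 (mod f). (F_3[x]/(f) is a field with 3^4 = 81 elements since f is irreducible of degree 4.)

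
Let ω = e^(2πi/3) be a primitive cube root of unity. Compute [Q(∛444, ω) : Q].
[Q(∛444, ω) : Q] = 6

[Q(∛444):Q] = 3 (min poly x^3 - 444, irreducible since 444 is not a perfect cube). [Q(ω):Q] = 2 (min poly x^2 + x + 1). Since Q(∛444) ⊂ R and ω ∉ R, we have ω ∉ Q(∛444), so x^2 + x + 1 remains irreducible over Q(∛444) and [Q(∛444, ω) : Q(∛444)] = 2. By the tower law, [Q(∛444, ω) : Q] = 3 · 2 = 6. (In fact Q(∛444, ω) is the splitting field of x^3 - 444 over Q.)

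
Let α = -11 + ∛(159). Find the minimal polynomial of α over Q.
m_α(x) = x^3 + 33x^2 + 363x + 1172

Set β = α + 11 = ∛(159), so β^3 = 159. Then (α + 11)^3 - 159 = 0, i.e. α is a root of g(x) = (x + 11)^3 - 159 = x^3 + 33x^2 + 363x + 1172. Since g(x) = h(x + 11) where h(x) = x^3 - 159, and h is irreducible over Q (because 159 is not a perfect cube, so h has no rational root, and a monic cubic with no rational root is irreducible), g is also irreducible (irreducibility is preserved under the substitution x → x + 11). Hence m_α(x) = x^3 + 33x^2 + 363x + 1172.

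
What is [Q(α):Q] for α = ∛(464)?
[Q(α):Q] = 3

The minimal polynomial of α is x^3 - 464, irreducible over Q since 464 is not a perfect cube (so x^3 - 464 has no rational root). Hence [Q(α):Q] = deg(m_α) = 3.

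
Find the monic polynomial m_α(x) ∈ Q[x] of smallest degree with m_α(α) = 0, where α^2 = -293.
m_α(x) = x^2 + 293

α satisfies α^2 + 293 = 0, so x^2 + 293 annihilates α. Since d = -293 is squarefree and ≠ 1, it is not a perfect square in Q, so x^2 + 293 has no rational root and is therefore irreducible over Q (a degree-2 polynomial over a field is irreducible iff it has no root). Hence m_α(x) = x^2 + 293.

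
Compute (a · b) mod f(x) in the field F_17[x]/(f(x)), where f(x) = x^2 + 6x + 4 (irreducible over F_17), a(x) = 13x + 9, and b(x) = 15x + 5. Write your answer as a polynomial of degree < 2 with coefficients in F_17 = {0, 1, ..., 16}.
a · b ≡ 16x + 13 (mod f(x))

Multiply in F_17[x]: a(x)·b(x) = (13x + 9)·(15x + 5) = 8x^2 + 13x + 11. This has degree ≥ 2, so divide by f(x) over F_17: 8x^2 + 13x + 11 = (8)·(x^2 + 6x + 4) + (16x + 13). Hence a·b ≡ 16x + 13 (mod f). (F_17[x]/(f) is a field with 17^2 = 289 elements since f is irreducible of degree 2.)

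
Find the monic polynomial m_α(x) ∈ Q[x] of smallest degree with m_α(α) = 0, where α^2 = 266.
m_α(x) = x^2 - 266

α satisfies α^2 - 266 = 0, so x^2 - 266 annihilates α. Since d = 266 is squarefree and ≠ 1, it is not a perfect square in Q, so x^2 - 266 has no rational root and is therefore irreducible over Q (a degree-2 polynomial over a field is irreducible iff it has no root). Hence m_α(x) = x^2 - 266.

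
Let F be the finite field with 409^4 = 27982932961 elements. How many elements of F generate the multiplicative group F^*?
There are φ(27982932960) = 6851788800 primitive elements

F_q^* is cyclic of order q - 1 = 27982932960. A cyclic group of order m has exactly φ(m) generators. Here m = 27982932960 = 2^5 · 3 · 5 · 17 · 41 · 83641, so the number of primitive elements is φ(27982932960) = 6851788800.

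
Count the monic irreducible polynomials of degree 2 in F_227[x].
There are 25651 monic irreducible polynomials of degree 2 over F_227

Each element of F_{227^2} that lies in no proper subfield is a root of exactly one monic irreducible of degree 2 over F_227, and each such polynomial has 2 distinct roots in F_{227^2}. By Möbius inversion the count is N_227(2) = (1/2) Σ_{d|2} μ(2/d) · 227^d = (1/2)(μ(2)·227^1 + μ(1)·227^2) = 51302/2 = 25651.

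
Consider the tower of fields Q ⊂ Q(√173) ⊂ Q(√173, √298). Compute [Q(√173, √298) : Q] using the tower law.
[Q(√173, √298) : Q] = 4

[Q(√173):Q] = 2 (min poly x^2 - 173, irreducible since 173 is squarefree > 1). For the top step, suppose √298 ∈ Q(√173), say √298 = c + d√173 with c, d ∈ Q. Squaring: 298 = c^2 + 173d^2 + 2cd√173. Since √173 ∉ Q this forces 2cd = 0. If d = 0 then √298 = c ∈ Q, contradicting 298 squarefree > 1. If c = 0 then 298 = 173d^2, so 173·298 = (173d)^2 is a perfect square in Q — but 173·298 = 51554 is not a perfect square (since 173 and 298 are distinct squarefree integers). Contradiction. Hence √298 ∉ Q(√173), so x^2 - 298 stays irreducible over Q(√173) and [Q(√173, √298) : Q(√173)] = 2. By the tower law, [Q(√173, √298) : Q] = 2 · 2 = 4.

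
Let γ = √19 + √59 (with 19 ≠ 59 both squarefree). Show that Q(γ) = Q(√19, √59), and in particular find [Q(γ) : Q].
[Q(γ) : Q] = 4 (equivalently, Q(γ) = Q(√19, √59))

Obviously Q(γ) ⊆ Q(√19, √59), and [Q(√19, √59):Q] = 4 (since 19, 59 are distinct squarefree integers > 1 with 1121 not a perfect square). To show equality we compute the minimal polynomial of γ. From γ = √19 + √59: γ^2 = 19 + 2√(1121) + 59 = 78 + 2√(1121), so γ^2 - 78 = 2√(1121); squaring, (γ^2 - 78)^2 = 4·1121, i.e. γ^4 - 156γ^2 + 6084 - 4484 = 0, i.e. γ^4 - 156γ^2 + 1600 = 0. So γ is a root of x^4 - 156x^2 + 1600. This polynomial is irreducible over Q: it has no rational root (each ±√19 ± √59 is irrational), and any factorization into two quadratics over Q would force √(1121) ∈ Q (pairing opposite roots) or √19, √59 ∈ Q (other pairings), all impossible. Hence [Q(γ):Q] = 4 = [Q(√19, √59):Q], so Q(γ) = Q(√19, √59).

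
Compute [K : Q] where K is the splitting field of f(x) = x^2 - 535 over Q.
[K : Q] = 2

f(x) = x^2 - 535 factors as (x - √535)(x + √535). The splitting field is K = Q(√535). Since 535 is squarefree and > 1, it is not a perfect square, so x^2 - 535 is irreducible over Q and [Q(√535) : Q] = 2. Hence [K : Q] = 2.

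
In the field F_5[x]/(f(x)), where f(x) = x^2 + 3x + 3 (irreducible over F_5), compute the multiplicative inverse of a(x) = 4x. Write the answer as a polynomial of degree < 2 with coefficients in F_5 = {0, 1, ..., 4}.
a(x)^(-1) ≡ 2x + 1 (mod f(x))

Since f is irreducible over F_5, F_5[x]/(f) is a field and a(x) ≠ 0 has an inverse. Apply the extended Euclidean algorithm to f(x) and a(x) in F_5[x]: f(x) = (4x + 2)·a(x) + (3). The last nonzero remainder is the constant 3 = gcd(f, a) in F_5. Back-substituting through the division chain expresses 3 = s(x)·a(x) + t(x)·f(x) with s(x) ≡ x + 3 (mod f), so (x + 3)·a(x) ≡ 3 (mod f). Multiplying by 3^(-1) ≡ 2 in F_5 gives a(x)^(-1) ≡ 2·(x + 3) ≡ 2x + 1 (mod f). Check: (4x)·(2x + 1) = 3x^2 + 4x ≡ 1 (mod x^2 + 3x + 3).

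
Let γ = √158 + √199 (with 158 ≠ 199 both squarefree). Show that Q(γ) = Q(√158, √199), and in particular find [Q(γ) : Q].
[Q(γ) : Q] = 4 (equivalently, Q(γ) = Q(√158, √199))

Obviously Q(γ) ⊆ Q(√158, √199), and [Q(√158, √199):Q] = 4 (since 158, 199 are distinct squarefree integers > 1 with 31442 not a perfect square). To show equality we compute the minimal polynomial of γ. From γ = √158 + √199: γ^2 = 158 + 2√(31442) + 199 = 357 + 2√(31442), so γ^2 - 357 = 2√(31442); squaring, (γ^2 - 357)^2 = 4·31442, i.e. γ^4 - 714γ^2 + 127449 - 125768 = 0, i.e. γ^4 - 714γ^2 + 1681 = 0. So γ is a root of x^4 - 714x^2 + 1681. This polynomial is irreducible over Q: it has no rational root (each ±√158 ± √199 is irrational), and any factorization into two quadratics over Q would force √(31442) ∈ Q (pairing opposite roots) or √158, √199 ∈ Q (other pairings), all impossible. Hence [Q(γ):Q] = 4 = [Q(√158, √199):Q], so Q(γ) = Q(√158, √199).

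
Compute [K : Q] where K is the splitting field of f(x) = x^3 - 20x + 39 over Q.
[K : Q] = 6

By the rational root test, any rational root of the monic integer polynomial f(x) = x^3 - 20x + 39 must be an integer dividing the constant term 39, i.e. one of ±{1, 3, 13, 39}. Evaluating: f(1) = 20, f(-1) = 58, f(3) = 6, f(-3) = 72, f(13) = 1976, f(-13) = -1898, f(39) = 58578, f(-39) = -58500; none is 0, so f has no rational root and is therefore irreducible over Q (a cubic with no linear factor over a field is irreducible). For an irreducible cubic, the Galois group is A_3 or S_3 according as the discriminant disc(f) = -4a^3 - 27b^2 = -4·(-20)^3 - 27·(39)^2 = -9067 is or is not a square in Q. Here disc(f) = -9067 is not a perfect square in Q, so the Galois group of f over Q is not contained in A_3 and must be all of S_3. The splitting field has degree |S_3| = 6 over Q, so [K : Q] = 6.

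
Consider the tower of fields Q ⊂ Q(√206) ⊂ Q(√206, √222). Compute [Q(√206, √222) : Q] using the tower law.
[Q(√206, √222) : Q] = 4

[Q(√206):Q] = 2 (min poly x^2 - 206, irreducible since 206 is squarefree > 1). For the top step, suppose √222 ∈ Q(√206), say √222 = c + d√206 with c, d ∈ Q. Squaring: 222 = c^2 + 206d^2 + 2cd√206. Since √206 ∉ Q this forces 2cd = 0. If d = 0 then √222 = c ∈ Q, contradicting 222 squarefree > 1. If c = 0 then 222 = 206d^2, so 206·222 = (206d)^2 is a perfect square in Q — but 206·222 = 45732 is not a perfect square (since 206 and 222 are distinct squarefree integers). Contradiction. Hence √222 ∉ Q(√206), so x^2 - 222 stays irreducible over Q(√206) and [Q(√206, √222) : Q(√206)] = 2. By the tower law, [Q(√206, √222) : Q] = 2 · 2 = 4.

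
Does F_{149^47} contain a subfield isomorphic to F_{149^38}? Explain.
No: F_{149^38} is not a subfield of F_{149^47}

F_{p^m} embeds in F_{p^n} iff m | n. Here 38 ∤ 47 (since 47 = 1·38 + 9 with remainder 9 ≠ 0), so F_{149^38} is not a subfield of F_{149^47}. Equivalently: if it were, the tower law would give 38 = [F_{149^38}:F_149] dividing [F_{149^47}:F_149] = 47, contradiction.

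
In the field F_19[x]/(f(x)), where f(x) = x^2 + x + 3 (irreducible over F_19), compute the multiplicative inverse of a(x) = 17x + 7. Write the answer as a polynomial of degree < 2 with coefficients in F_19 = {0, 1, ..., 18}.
a(x)^(-1) ≡ 17x + 10 (mod f(x))

Since f is irreducible over F_19, F_19[x]/(f) is a field and a(x) ≠ 0 has an inverse. Apply the extended Euclidean algorithm to f(x) and a(x) in F_19[x]: f(x) = (9x + 12)·a(x) + (14). The last nonzero remainder is the constant 14 = gcd(f, a) in F_19. Back-substituting through the division chain expresses 14 = s(x)·a(x) + t(x)·f(x) with s(x) ≡ 10x + 7 (mod f), so (10x + 7)·a(x) ≡ 14 (mod f). Multiplying by 14^(-1) ≡ 15 in F_19 gives a(x)^(-1) ≡ 15·(10x + 7) ≡ 17x + 10 (mod f). Check: (17x + 7)·(17x + 10) = 4x^2 + 4x + 13 ≡ 1 (mod x^2 + x + 3).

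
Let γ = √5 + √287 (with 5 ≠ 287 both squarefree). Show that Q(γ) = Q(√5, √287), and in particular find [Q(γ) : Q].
[Q(γ) : Q] = 4 (equivalently, Q(γ) = Q(√5, √287))

Obviously Q(γ) ⊆ Q(√5, √287), and [Q(√5, √287):Q] = 4 (since 5, 287 are distinct squarefree integers > 1 with 1435 not a perfect square). To show equality we compute the minimal polynomial of γ. From γ = √5 + √287: γ^2 = 5 + 2√(1435) + 287 = 292 + 2√(1435), so γ^2 - 292 = 2√(1435); squaring, (γ^2 - 292)^2 = 4·1435, i.e. γ^4 - 584γ^2 + 85264 - 5740 = 0, i.e. γ^4 - 584γ^2 + 79524 = 0. So γ is a root of x^4 - 584x^2 + 79524. This polynomial is irreducible over Q: it has no rational root (each ±√5 ± √287 is irrational), and any factorization into two quadratics over Q would force √(1435) ∈ Q (pairing opposite roots) or √5, √287 ∈ Q (other pairings), all impossible. Hence [Q(γ):Q] = 4 = [Q(√5, √287):Q], so Q(γ) = Q(√5, √287).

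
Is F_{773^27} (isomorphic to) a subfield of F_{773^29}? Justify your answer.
No: F_{773^27} is not a subfield of F_{773^29}

F_{p^m} embeds in F_{p^n} iff m | n. Here 27 ∤ 29 (since 29 = 1·27 + 2 with remainder 2 ≠ 0), so F_{773^27} is not a subfield of F_{773^29}. Equivalently: if it were, the tower law would give 27 = [F_{773^27}:F_773] dividing [F_{773^29}:F_773] = 29, contradiction.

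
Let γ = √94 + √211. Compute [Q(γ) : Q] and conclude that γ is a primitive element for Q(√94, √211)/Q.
[Q(γ) : Q] = 4 (equivalently, Q(γ) = Q(√94, √211))

Obviously Q(γ) ⊆ Q(√94, √211), and [Q(√94, √211):Q] = 4 (since 94, 211 are distinct squarefree integers > 1 with 19834 not a perfect square). To show equality we compute the minimal polynomial of γ. From γ = √94 + √211: γ^2 = 94 + 2√(19834) + 211 = 305 + 2√(19834), so γ^2 - 305 = 2√(19834); squaring, (γ^2 - 305)^2 = 4·19834, i.e. γ^4 - 610γ^2 + 93025 - 79336 = 0, i.e. γ^4 - 610γ^2 + 13689 = 0. So γ is a root of x^4 - 610x^2 + 13689. This polynomial is irreducible over Q: it has no rational root (each ±√94 ± √211 is irrational), and any factorization into two quadratics over Q would force √(19834) ∈ Q (pairing opposite roots) or √94, √211 ∈ Q (other pairings), all impossible. Hence [Q(γ):Q] = 4 = [Q(√94, √211):Q], so Q(γ) = Q(√94, √211).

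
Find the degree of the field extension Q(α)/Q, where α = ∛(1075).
[Q(α):Q] = 3

The minimal polynomial of α is x^3 - 1075, irreducible over Q since 1075 is not a perfect cube (so x^3 - 1075 has no rational root). Hence [Q(α):Q] = deg(m_α) = 3.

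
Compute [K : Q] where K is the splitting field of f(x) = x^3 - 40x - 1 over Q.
[K : Q] = 6

By the rational root test, any rational root of the monic integer polynomial f(x) = x^3 - 40x - 1 must be an integer dividing the constant term -1, i.e. one of ±{1}. Evaluating: f(1) = -40, f(-1) = 38; none is 0, so f has no rational root and is therefore irreducible over Q (a cubic with no linear factor over a field is irreducible). For an irreducible cubic, the Galois group is A_3 or S_3 according as the discriminant disc(f) = -4a^3 - 27b^2 = -4·(-40)^3 - 27·(-1)^2 = 255973 is or is not a square in Q. Here disc(f) = 255973 is not a perfect square in Q, so the Galois group of f over Q is not contained in A_3 and must be all of S_3. The splitting field has degree |S_3| = 6 over Q, so [K : Q] = 6.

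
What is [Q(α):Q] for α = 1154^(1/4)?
[Q(α):Q] = 4

α is a root of x^4 - 1154. By Eisenstein's criterion at the prime p = 2 (which divides the constant term 1154 but p^2 = 4 does not, since 1154 is squarefree), x^4 - 1154 is irreducible over Q. Hence [Q(α):Q] = 4.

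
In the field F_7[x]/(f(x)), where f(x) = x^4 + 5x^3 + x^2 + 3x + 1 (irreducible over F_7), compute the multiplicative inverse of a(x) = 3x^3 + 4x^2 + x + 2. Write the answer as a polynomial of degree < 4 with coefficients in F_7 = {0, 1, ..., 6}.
a(x)^(-1) ≡ 3x^3 + 5x^2 (mod f(x))

Since f is irreducible over F_7, F_7[x]/(f) is a field and a(x) ≠ 0 has an inverse. Apply the extended Euclidean algorithm to f(x) and a(x) in F_7[x]: f(x) = (5x + 2)·a(x) + (2x^2 + 5x + 4);  a(x) = (5x)·(2x^2 + 5x + 4) + (2x + 2);  (2x^2 + 5x + 4) = (x + 5)·(2x + 2) + (1). The last nonzero remainder is the constant 1 = gcd(f, a) in F_7. Back-substituting through the division chain expresses 1 = s(x)·a(x) + t(x)·f(x) with s(x) ≡ 3x^3 + 5x^2 (mod f), so a(x)^(-1) ≡ s(x) = 3x^3 + 5x^2 (mod f). Check: (3x^3 + 4x^2 + x + 2)·(3x^3 + 5x^2) = 2x^6 + 6x^5 + 2x^4 + 4x^3 + 3x^2 ≡ 1 (mod x^4 + 5x^3 + x^2 + 3x + 1).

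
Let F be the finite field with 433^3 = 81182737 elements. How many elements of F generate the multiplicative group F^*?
There are φ(81182736) = 26313984 primitive elements

F_q^* is cyclic of order q - 1 = 81182736. A cyclic group of order m has exactly φ(m) generators. Here m = 81182736 = 2^4 · 3^4 · 37 · 1693, so the number of primitive elements is φ(81182736) = 26313984.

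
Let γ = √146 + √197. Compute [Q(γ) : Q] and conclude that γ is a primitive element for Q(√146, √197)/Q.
[Q(γ) : Q] = 4 (equivalently, Q(γ) = Q(√146, √197))

Obviously Q(γ) ⊆ Q(√146, √197), and [Q(√146, √197):Q] = 4 (since 146, 197 are distinct squarefree integers > 1 with 28762 not a perfect square). To show equality we compute the minimal polynomial of γ. From γ = √146 + √197: γ^2 = 146 + 2√(28762) + 197 = 343 + 2√(28762), so γ^2 - 343 = 2√(28762); squaring, (γ^2 - 343)^2 = 4·28762, i.e. γ^4 - 686γ^2 + 117649 - 115048 = 0, i.e. γ^4 - 686γ^2 + 2601 = 0. So γ is a root of x^4 - 686x^2 + 2601. This polynomial is irreducible over Q: it has no rational root (each ±√146 ± √197 is irrational), and any factorization into two quadratics over Q would force √(28762) ∈ Q (pairing opposite roots) or √146, √197 ∈ Q (other pairings), all impossible. Hence [Q(γ):Q] = 4 = [Q(√146, √197):Q], so Q(γ) = Q(√146, √197).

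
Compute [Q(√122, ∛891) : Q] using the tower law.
[Q(√122, ∛891) : Q] = 6

Let L = Q(√122, ∛891). Since Q(√122) ⊂ L and [Q(√122):Q] = 2, the tower law gives 2 | [L:Q]. Likewise Q(∛891) ⊂ L with [Q(∛891):Q] = 3 (because 891 is not a perfect cube), so 3 | [L:Q]. As gcd(2,3) = 1, [L:Q] is divisible by 6. Conversely L is generated over Q by √122 and ∛891, so [L:Q] ≤ 2·3 = 6. Therefore [Q(√122, ∛891) : Q] = 6.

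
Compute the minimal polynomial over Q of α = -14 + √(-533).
m_α(x) = x^2 + 28x + 729

From α + 14 = √(-533), squaring gives (α + 14)^2 = -533, i.e. α^2 + 28α + 196 = -533, so α^2 + 28α + 729 = 0. The discriminant of x^2 + 28x + 729 is (28)^2 - 4·(729) = 784 - 2916 = -2132, and 4·(-533) is not a perfect square in Q since -533 is squarefree and ≠ 1. Hence x^2 + 28x + 729 is irreducible over Q and is the minimal polynomial of α.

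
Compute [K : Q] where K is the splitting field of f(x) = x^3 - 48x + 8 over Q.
[K : Q] = 6

By the rational root test, any rational root of the monic integer polynomial f(x) = x^3 - 48x + 8 must be an integer dividing the constant term 8, i.e. one of ±{1, 2, 4, 8}. Evaluating: f(1) = -39, f(-1) = 55, f(2) = -80, f(-2) = 96, f(4) = -120, f(-4) = 136, f(8) = 136, f(-8) = -120; none is 0, so f has no rational root and is therefore irreducible over Q (a cubic with no linear factor over a field is irreducible). For an irreducible cubic, the Galois group is A_3 or S_3 according as the discriminant disc(f) = -4a^3 - 27b^2 = -4·(-48)^3 - 27·(8)^2 = 440640 is or is not a square in Q. Here disc(f) = 440640 is not a perfect square in Q, so the Galois group of f over Q is not contained in A_3 and must be all of S_3. The splitting field has degree |S_3| = 6 over Q, so [K : Q] = 6.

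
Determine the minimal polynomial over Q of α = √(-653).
m_α(x) = x^2 + 653

α satisfies α^2 + 653 = 0, so x^2 + 653 annihilates α. Since d = -653 is squarefree and ≠ 1, it is not a perfect square in Q, so x^2 + 653 has no rational root and is therefore irreducible over Q (a degree-2 polynomial over a field is irreducible iff it has no root). Hence m_α(x) = x^2 + 653.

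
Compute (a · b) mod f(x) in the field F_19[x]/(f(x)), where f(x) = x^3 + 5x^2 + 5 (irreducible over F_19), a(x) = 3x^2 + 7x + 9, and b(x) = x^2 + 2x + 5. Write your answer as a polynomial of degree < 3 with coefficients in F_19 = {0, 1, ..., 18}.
a · b ≡ 10x^2 + 17 (mod f(x))

Multiply in F_19[x]: a(x)·b(x) = (3x^2 + 7x + 9)·(x^2 + 2x + 5) = 3x^4 + 13x^3 + 15x + 7. This has degree ≥ 3, so divide by f(x) over F_19: 3x^4 + 13x^3 + 15x + 7 = (3x + 17)·(x^3 + 5x^2 + 5) + (10x^2 + 17). Hence a·b ≡ 10x^2 + 17 (mod f). (F_19[x]/(f) is a field with 19^3 = 6859 elements since f is irreducible of degree 3.)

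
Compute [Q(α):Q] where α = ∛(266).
[Q(α):Q] = 3

The minimal polynomial of α is x^3 - 266, irreducible over Q since 266 is not a perfect cube (so x^3 - 266 has no rational root). Hence [Q(α):Q] = deg(m_α) = 3.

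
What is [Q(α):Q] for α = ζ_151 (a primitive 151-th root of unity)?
[Q(α):Q] = 150

The minimal polynomial of ζ_151 over Q is the 151-th cyclotomic polynomial Φ_151(x), which is irreducible over Q and has degree φ(151) = 150. Hence [Q(α):Q] = φ(151) = 150.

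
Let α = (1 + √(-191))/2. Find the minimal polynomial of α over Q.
m_α(x) = x^2 - x + 48

From 2α - 1 = √(-191), squaring gives (2α - 1)^2 = -191, i.e. 4α^2 - 4α + 1 = -191, so α^2 - α + (1 + 191)/4 = 0. Since -191 ≡ 1 (mod 4), (1 + 191)/4 = 48 ∈ Z. The polynomial x^2 - x + 48 has discriminant 1 - 4·(48) = -191, which is not a perfect square in Q (d = -191 is squarefree and ≠ 1), so x^2 - x + 48 is irreducible over Q. It is the minimal polynomial of α.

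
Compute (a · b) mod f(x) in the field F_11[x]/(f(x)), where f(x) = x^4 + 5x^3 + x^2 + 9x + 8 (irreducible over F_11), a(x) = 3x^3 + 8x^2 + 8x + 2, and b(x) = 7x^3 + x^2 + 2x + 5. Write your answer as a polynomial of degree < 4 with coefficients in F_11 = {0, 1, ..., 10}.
a · b ≡ 3x^2 + 2x (mod f(x))

Multiply in F_11[x]: a(x)·b(x) = (3x^3 + 8x^2 + 8x + 2)·(7x^3 + x^2 + 2x + 5) = 10x^6 + 4x^5 + 4x^4 + 9x^3 + 3x^2 + 10. This has degree ≥ 4, so divide by f(x) over F_11: 10x^6 + 4x^5 + 4x^4 + 9x^3 + 3x^2 + 10 = (10x^2 + 9x + 4)·(x^4 + 5x^3 + x^2 + 9x + 8) + (3x^2 + 2x). Hence a·b ≡ 3x^2 + 2x (mod f). (F_11[x]/(f) is a field with 11^4 = 14641 elements since f is irreducible of degree 4.)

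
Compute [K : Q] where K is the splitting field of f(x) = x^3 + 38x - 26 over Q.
[K : Q] = 6

By the rational root test, any rational root of the monic integer polynomial f(x) = x^3 + 38x - 26 must be an integer dividing the constant term -26, i.e. one of ±{1, 2, 13, 26}. Evaluating: f(1) = 13, f(-1) = -65, f(2) = 58, f(-2) = -110, f(13) = 2665, f(-13) = -2717, f(26) = 18538, f(-26) = -18590; none is 0, so f has no rational root and is therefore irreducible over Q (a cubic with no linear factor over a field is irreducible). For an irreducible cubic, the Galois group is A_3 or S_3 according as the discriminant disc(f) = -4a^3 - 27b^2 = -4·(38)^3 - 27·(-26)^2 = -237740 is or is not a square in Q. Here disc(f) = -237740 is not a perfect square in Q, so the Galois group of f over Q is not contained in A_3 and must be all of S_3. The splitting field has degree |S_3| = 6 over Q, so [K : Q] = 6.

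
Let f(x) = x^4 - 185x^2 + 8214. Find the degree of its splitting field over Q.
[K : Q] = 4

Solving the quadratic in x^2: x^2 = (185 ± √(185^2 - 4·8214))/2 = (185 ± √1369)/2 = (185 ± 37)/2, giving x^2 = 111 or x^2 = 74. So f(x) = (x^2 - 111)(x^2 - 74) and the roots of f are ±√111, ±√74. Hence the splitting field is K = Q(√111, √74). Since 111 and 74 are distinct squarefree integers > 1, their product 8214 is not a perfect square, so √74 ∉ Q(√111). By the tower law [K:Q] = [Q(√111,√74):Q(√111)] · [Q(√111):Q] = 2 · 2 = 4.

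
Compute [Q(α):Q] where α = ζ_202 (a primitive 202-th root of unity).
[Q(α):Q] = 100

The minimal polynomial of ζ_202 over Q is the 202-th cyclotomic polynomial Φ_202(x), which is irreducible over Q and has degree φ(202) = 100. Hence [Q(α):Q] = φ(202) = 100.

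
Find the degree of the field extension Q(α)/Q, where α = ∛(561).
[Q(α):Q] = 3

The minimal polynomial of α is x^3 - 561, irreducible over Q since 561 is not a perfect cube (so x^3 - 561 has no rational root). Hence [Q(α):Q] = deg(m_α) = 3.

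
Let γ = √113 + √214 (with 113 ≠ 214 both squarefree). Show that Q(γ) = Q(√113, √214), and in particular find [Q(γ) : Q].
[Q(γ) : Q] = 4 (equivalently, Q(γ) = Q(√113, √214))

Obviously Q(γ) ⊆ Q(√113, √214), and [Q(√113, √214):Q] = 4 (since 113, 214 are distinct squarefree integers > 1 with 24182 not a perfect square). To show equality we compute the minimal polynomial of γ. From γ = √113 + √214: γ^2 = 113 + 2√(24182) + 214 = 327 + 2√(24182), so γ^2 - 327 = 2√(24182); squaring, (γ^2 - 327)^2 = 4·24182, i.e. γ^4 - 654γ^2 + 106929 - 96728 = 0, i.e. γ^4 - 654γ^2 + 10201 = 0. So γ is a root of x^4 - 654x^2 + 10201. This polynomial is irreducible over Q: it has no rational root (each ±√113 ± √214 is irrational), and any factorization into two quadratics over Q would force √(24182) ∈ Q (pairing opposite roots) or √113, √214 ∈ Q (other pairings), all impossible. Hence [Q(γ):Q] = 4 = [Q(√113, √214):Q], so Q(γ) = Q(√113, √214).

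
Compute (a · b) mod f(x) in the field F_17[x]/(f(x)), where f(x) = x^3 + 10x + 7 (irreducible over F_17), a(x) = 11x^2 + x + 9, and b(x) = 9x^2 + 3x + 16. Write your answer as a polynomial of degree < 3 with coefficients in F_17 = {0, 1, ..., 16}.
a · b ≡ x^2 + x + 3 (mod f(x))

Multiply in F_17[x]: a(x)·b(x) = (11x^2 + x + 9)·(9x^2 + 3x + 16) = 14x^4 + 8x^3 + 5x^2 + 9x + 8. This has degree ≥ 3, so divide by f(x) over F_17: 14x^4 + 8x^3 + 5x^2 + 9x + 8 = (14x + 8)·(x^3 + 10x + 7) + (x^2 + x + 3). Hence a·b ≡ x^2 + x + 3 (mod f). (F_17[x]/(f) is a field with 17^3 = 4913 elements since f is irreducible of degree 3.)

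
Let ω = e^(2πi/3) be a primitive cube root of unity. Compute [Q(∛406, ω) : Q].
[Q(∛406, ω) : Q] = 6

[Q(∛406):Q] = 3 (min poly x^3 - 406, irreducible since 406 is not a perfect cube). [Q(ω):Q] = 2 (min poly x^2 + x + 1). Since Q(∛406) ⊂ R and ω ∉ R, we have ω ∉ Q(∛406), so x^2 + x + 1 remains irreducible over Q(∛406) and [Q(∛406, ω) : Q(∛406)] = 2. By the tower law, [Q(∛406, ω) : Q] = 3 · 2 = 6. (In fact Q(∛406, ω) is the splitting field of x^3 - 406 over Q.)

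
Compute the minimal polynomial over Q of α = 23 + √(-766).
m_α(x) = x^2 - 46x + 1295

From α - 23 = √(-766), squaring gives (α - 23)^2 = -766, i.e. α^2 - 46α + 529 = -766, so α^2 - 46α + 1295 = 0. The discriminant of x^2 - 46x + 1295 is (-46)^2 - 4·(1295) = 2116 - 5180 = -3064, and 4·(-766) is not a perfect square in Q since -766 is squarefree and ≠ 1. Hence x^2 - 46x + 1295 is irreducible over Q and is the minimal polynomial of α.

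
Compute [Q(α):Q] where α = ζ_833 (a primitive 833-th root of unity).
[Q(α):Q] = 672

The minimal polynomial of ζ_833 over Q is the 833-th cyclotomic polynomial Φ_833(x), which is irreducible over Q and has degree φ(833) = 672. Hence [Q(α):Q] = φ(833) = 672.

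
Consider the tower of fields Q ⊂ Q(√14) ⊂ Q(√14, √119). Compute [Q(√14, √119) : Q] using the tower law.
[Q(√14, √119) : Q] = 4

[Q(√14):Q] = 2 (min poly x^2 - 14, irreducible since 14 is squarefree > 1). For the top step, suppose √119 ∈ Q(√14), say √119 = c + d√14 with c, d ∈ Q. Squaring: 119 = c^2 + 14d^2 + 2cd√14. Since √14 ∉ Q this forces 2cd = 0. If d = 0 then √119 = c ∈ Q, contradicting 119 squarefree > 1. If c = 0 then 119 = 14d^2, so 14·119 = (14d)^2 is a perfect square in Q — but 14·119 = 1666 is not a perfect square (since 14 and 119 are distinct squarefree integers). Contradiction. Hence √119 ∉ Q(√14), so x^2 - 119 stays irreducible over Q(√14) and [Q(√14, √119) : Q(√14)] = 2. By the tower law, [Q(√14, √119) : Q] = 2 · 2 = 4.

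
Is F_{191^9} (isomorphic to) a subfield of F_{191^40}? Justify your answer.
No: F_{191^9} is not a subfield of F_{191^40}

F_{p^m} embeds in F_{p^n} iff m | n. Here 9 ∤ 40 (since 40 = 4·9 + 4 with remainder 4 ≠ 0), so F_{191^9} is not a subfield of F_{191^40}. Equivalently: if it were, the tower law would give 9 = [F_{191^9}:F_191] dividing [F_{191^40}:F_191] = 40, contradiction.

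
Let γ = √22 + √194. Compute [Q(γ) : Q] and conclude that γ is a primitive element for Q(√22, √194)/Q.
[Q(γ) : Q] = 4 (equivalently, Q(γ) = Q(√22, √194))

Obviously Q(γ) ⊆ Q(√22, √194), and [Q(√22, √194):Q] = 4 (since 22, 194 are distinct squarefree integers > 1 with 4268 not a perfect square). To show equality we compute the minimal polynomial of γ. From γ = √22 + √194: γ^2 = 22 + 2√(4268) + 194 = 216 + 2√(4268), so γ^2 - 216 = 2√(4268); squaring, (γ^2 - 216)^2 = 4·4268, i.e. γ^4 - 432γ^2 + 46656 - 17072 = 0, i.e. γ^4 - 432γ^2 + 29584 = 0. So γ is a root of x^4 - 432x^2 + 29584. This polynomial is irreducible over Q: it has no rational root (each ±√22 ± √194 is irrational), and any factorization into two quadratics over Q would force √(4268) ∈ Q (pairing opposite roots) or √22, √194 ∈ Q (other pairings), all impossible. Hence [Q(γ):Q] = 4 = [Q(√22, √194):Q], so Q(γ) = Q(√22, √194).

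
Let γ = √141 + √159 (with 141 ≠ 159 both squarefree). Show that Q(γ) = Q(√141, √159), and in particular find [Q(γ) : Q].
[Q(γ) : Q] = 4 (equivalently, Q(γ) = Q(√141, √159))

Obviously Q(γ) ⊆ Q(√141, √159), and [Q(√141, √159):Q] = 4 (since 141, 159 are distinct squarefree integers > 1 with 22419 not a perfect square). To show equality we compute the minimal polynomial of γ. From γ = √141 + √159: γ^2 = 141 + 2√(22419) + 159 = 300 + 2√(22419), so γ^2 - 300 = 2√(22419); squaring, (γ^2 - 300)^2 = 4·22419, i.e. γ^4 - 600γ^2 + 90000 - 89676 = 0, i.e. γ^4 - 600γ^2 + 324 = 0. So γ is a root of x^4 - 600x^2 + 324. This polynomial is irreducible over Q: it has no rational root (each ±√141 ± √159 is irrational), and any factorization into two quadratics over Q would force √(22419) ∈ Q (pairing opposite roots) or √141, √159 ∈ Q (other pairings), all impossible. Hence [Q(γ):Q] = 4 = [Q(√141, √159):Q], so Q(γ) = Q(√141, √159).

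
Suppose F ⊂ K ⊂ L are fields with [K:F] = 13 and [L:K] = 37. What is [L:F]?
[L:F] = 481

The tower law says that for any tower of field extensions F ⊂ K ⊂ L with finite degrees, [L:F] = [L:K] · [K:F]. Here this gives [L:F] = 37 · 13 = 481.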